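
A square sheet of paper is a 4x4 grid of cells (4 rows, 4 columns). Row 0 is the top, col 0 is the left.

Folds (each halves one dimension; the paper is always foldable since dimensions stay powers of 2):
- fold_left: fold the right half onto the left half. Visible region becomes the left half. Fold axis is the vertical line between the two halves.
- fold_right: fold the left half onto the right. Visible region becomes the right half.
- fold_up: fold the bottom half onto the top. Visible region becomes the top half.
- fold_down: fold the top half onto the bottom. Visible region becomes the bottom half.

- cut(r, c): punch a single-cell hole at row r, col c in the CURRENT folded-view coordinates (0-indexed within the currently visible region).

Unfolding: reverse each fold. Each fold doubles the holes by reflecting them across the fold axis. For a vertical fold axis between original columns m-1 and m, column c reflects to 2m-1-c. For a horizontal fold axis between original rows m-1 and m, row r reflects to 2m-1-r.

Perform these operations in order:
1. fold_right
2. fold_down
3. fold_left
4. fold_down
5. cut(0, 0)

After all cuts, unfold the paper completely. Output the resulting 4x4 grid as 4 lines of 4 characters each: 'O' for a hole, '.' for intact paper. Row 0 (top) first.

Answer: OOOO
OOOO
OOOO
OOOO

Derivation:
Op 1 fold_right: fold axis v@2; visible region now rows[0,4) x cols[2,4) = 4x2
Op 2 fold_down: fold axis h@2; visible region now rows[2,4) x cols[2,4) = 2x2
Op 3 fold_left: fold axis v@3; visible region now rows[2,4) x cols[2,3) = 2x1
Op 4 fold_down: fold axis h@3; visible region now rows[3,4) x cols[2,3) = 1x1
Op 5 cut(0, 0): punch at orig (3,2); cuts so far [(3, 2)]; region rows[3,4) x cols[2,3) = 1x1
Unfold 1 (reflect across h@3): 2 holes -> [(2, 2), (3, 2)]
Unfold 2 (reflect across v@3): 4 holes -> [(2, 2), (2, 3), (3, 2), (3, 3)]
Unfold 3 (reflect across h@2): 8 holes -> [(0, 2), (0, 3), (1, 2), (1, 3), (2, 2), (2, 3), (3, 2), (3, 3)]
Unfold 4 (reflect across v@2): 16 holes -> [(0, 0), (0, 1), (0, 2), (0, 3), (1, 0), (1, 1), (1, 2), (1, 3), (2, 0), (2, 1), (2, 2), (2, 3), (3, 0), (3, 1), (3, 2), (3, 3)]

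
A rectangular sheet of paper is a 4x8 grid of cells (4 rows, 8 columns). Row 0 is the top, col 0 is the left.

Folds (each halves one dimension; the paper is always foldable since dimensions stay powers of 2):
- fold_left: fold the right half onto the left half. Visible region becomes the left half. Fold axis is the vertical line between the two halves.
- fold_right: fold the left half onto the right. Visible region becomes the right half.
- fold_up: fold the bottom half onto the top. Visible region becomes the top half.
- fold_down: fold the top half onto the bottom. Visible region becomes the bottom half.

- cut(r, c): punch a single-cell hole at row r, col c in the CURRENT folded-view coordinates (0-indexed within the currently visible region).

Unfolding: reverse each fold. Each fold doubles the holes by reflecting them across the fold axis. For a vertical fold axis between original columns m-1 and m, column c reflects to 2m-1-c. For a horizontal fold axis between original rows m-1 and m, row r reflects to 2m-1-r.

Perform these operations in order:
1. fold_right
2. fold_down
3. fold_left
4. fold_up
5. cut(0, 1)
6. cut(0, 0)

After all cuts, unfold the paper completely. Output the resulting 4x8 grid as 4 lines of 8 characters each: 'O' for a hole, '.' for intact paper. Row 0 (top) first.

Op 1 fold_right: fold axis v@4; visible region now rows[0,4) x cols[4,8) = 4x4
Op 2 fold_down: fold axis h@2; visible region now rows[2,4) x cols[4,8) = 2x4
Op 3 fold_left: fold axis v@6; visible region now rows[2,4) x cols[4,6) = 2x2
Op 4 fold_up: fold axis h@3; visible region now rows[2,3) x cols[4,6) = 1x2
Op 5 cut(0, 1): punch at orig (2,5); cuts so far [(2, 5)]; region rows[2,3) x cols[4,6) = 1x2
Op 6 cut(0, 0): punch at orig (2,4); cuts so far [(2, 4), (2, 5)]; region rows[2,3) x cols[4,6) = 1x2
Unfold 1 (reflect across h@3): 4 holes -> [(2, 4), (2, 5), (3, 4), (3, 5)]
Unfold 2 (reflect across v@6): 8 holes -> [(2, 4), (2, 5), (2, 6), (2, 7), (3, 4), (3, 5), (3, 6), (3, 7)]
Unfold 3 (reflect across h@2): 16 holes -> [(0, 4), (0, 5), (0, 6), (0, 7), (1, 4), (1, 5), (1, 6), (1, 7), (2, 4), (2, 5), (2, 6), (2, 7), (3, 4), (3, 5), (3, 6), (3, 7)]
Unfold 4 (reflect across v@4): 32 holes -> [(0, 0), (0, 1), (0, 2), (0, 3), (0, 4), (0, 5), (0, 6), (0, 7), (1, 0), (1, 1), (1, 2), (1, 3), (1, 4), (1, 5), (1, 6), (1, 7), (2, 0), (2, 1), (2, 2), (2, 3), (2, 4), (2, 5), (2, 6), (2, 7), (3, 0), (3, 1), (3, 2), (3, 3), (3, 4), (3, 5), (3, 6), (3, 7)]

Answer: OOOOOOOO
OOOOOOOO
OOOOOOOO
OOOOOOOO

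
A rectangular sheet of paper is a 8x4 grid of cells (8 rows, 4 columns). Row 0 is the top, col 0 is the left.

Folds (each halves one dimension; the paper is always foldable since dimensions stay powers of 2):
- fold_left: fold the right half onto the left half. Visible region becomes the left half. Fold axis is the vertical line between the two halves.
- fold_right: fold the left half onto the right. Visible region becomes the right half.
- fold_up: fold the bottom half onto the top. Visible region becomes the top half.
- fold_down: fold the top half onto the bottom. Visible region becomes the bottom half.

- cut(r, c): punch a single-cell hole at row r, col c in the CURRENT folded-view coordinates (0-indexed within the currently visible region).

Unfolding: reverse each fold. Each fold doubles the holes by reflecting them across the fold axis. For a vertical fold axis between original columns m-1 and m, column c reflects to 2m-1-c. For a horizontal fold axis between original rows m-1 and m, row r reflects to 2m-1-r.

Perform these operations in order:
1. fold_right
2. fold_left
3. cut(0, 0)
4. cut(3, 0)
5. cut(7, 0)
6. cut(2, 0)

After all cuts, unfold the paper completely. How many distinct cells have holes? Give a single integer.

Op 1 fold_right: fold axis v@2; visible region now rows[0,8) x cols[2,4) = 8x2
Op 2 fold_left: fold axis v@3; visible region now rows[0,8) x cols[2,3) = 8x1
Op 3 cut(0, 0): punch at orig (0,2); cuts so far [(0, 2)]; region rows[0,8) x cols[2,3) = 8x1
Op 4 cut(3, 0): punch at orig (3,2); cuts so far [(0, 2), (3, 2)]; region rows[0,8) x cols[2,3) = 8x1
Op 5 cut(7, 0): punch at orig (7,2); cuts so far [(0, 2), (3, 2), (7, 2)]; region rows[0,8) x cols[2,3) = 8x1
Op 6 cut(2, 0): punch at orig (2,2); cuts so far [(0, 2), (2, 2), (3, 2), (7, 2)]; region rows[0,8) x cols[2,3) = 8x1
Unfold 1 (reflect across v@3): 8 holes -> [(0, 2), (0, 3), (2, 2), (2, 3), (3, 2), (3, 3), (7, 2), (7, 3)]
Unfold 2 (reflect across v@2): 16 holes -> [(0, 0), (0, 1), (0, 2), (0, 3), (2, 0), (2, 1), (2, 2), (2, 3), (3, 0), (3, 1), (3, 2), (3, 3), (7, 0), (7, 1), (7, 2), (7, 3)]

Answer: 16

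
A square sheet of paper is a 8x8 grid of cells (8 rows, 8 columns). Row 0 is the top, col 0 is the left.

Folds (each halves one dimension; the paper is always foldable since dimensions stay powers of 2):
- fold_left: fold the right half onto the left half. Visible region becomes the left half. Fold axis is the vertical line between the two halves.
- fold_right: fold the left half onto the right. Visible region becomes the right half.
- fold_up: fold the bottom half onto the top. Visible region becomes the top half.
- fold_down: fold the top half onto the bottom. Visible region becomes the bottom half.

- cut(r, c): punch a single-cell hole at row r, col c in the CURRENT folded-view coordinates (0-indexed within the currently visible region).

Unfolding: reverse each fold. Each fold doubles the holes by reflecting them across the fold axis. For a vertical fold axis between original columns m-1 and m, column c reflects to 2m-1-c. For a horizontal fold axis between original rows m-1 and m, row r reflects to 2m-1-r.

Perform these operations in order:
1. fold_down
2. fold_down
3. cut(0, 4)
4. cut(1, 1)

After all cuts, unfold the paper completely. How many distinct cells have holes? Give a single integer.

Answer: 8

Derivation:
Op 1 fold_down: fold axis h@4; visible region now rows[4,8) x cols[0,8) = 4x8
Op 2 fold_down: fold axis h@6; visible region now rows[6,8) x cols[0,8) = 2x8
Op 3 cut(0, 4): punch at orig (6,4); cuts so far [(6, 4)]; region rows[6,8) x cols[0,8) = 2x8
Op 4 cut(1, 1): punch at orig (7,1); cuts so far [(6, 4), (7, 1)]; region rows[6,8) x cols[0,8) = 2x8
Unfold 1 (reflect across h@6): 4 holes -> [(4, 1), (5, 4), (6, 4), (7, 1)]
Unfold 2 (reflect across h@4): 8 holes -> [(0, 1), (1, 4), (2, 4), (3, 1), (4, 1), (5, 4), (6, 4), (7, 1)]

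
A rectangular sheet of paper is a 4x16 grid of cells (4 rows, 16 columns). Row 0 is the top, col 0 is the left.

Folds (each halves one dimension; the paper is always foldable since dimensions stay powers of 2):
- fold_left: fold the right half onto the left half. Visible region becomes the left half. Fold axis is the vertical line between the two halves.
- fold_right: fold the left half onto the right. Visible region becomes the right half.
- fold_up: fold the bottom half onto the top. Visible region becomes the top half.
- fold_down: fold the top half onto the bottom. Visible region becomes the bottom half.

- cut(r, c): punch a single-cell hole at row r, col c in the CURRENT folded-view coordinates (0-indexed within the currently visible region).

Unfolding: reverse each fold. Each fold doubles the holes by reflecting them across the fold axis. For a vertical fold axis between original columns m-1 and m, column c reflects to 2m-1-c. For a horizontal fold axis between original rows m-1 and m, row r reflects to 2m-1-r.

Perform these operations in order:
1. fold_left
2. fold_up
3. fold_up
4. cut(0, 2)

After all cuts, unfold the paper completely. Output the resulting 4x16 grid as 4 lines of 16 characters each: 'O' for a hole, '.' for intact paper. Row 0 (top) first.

Answer: ..O..........O..
..O..........O..
..O..........O..
..O..........O..

Derivation:
Op 1 fold_left: fold axis v@8; visible region now rows[0,4) x cols[0,8) = 4x8
Op 2 fold_up: fold axis h@2; visible region now rows[0,2) x cols[0,8) = 2x8
Op 3 fold_up: fold axis h@1; visible region now rows[0,1) x cols[0,8) = 1x8
Op 4 cut(0, 2): punch at orig (0,2); cuts so far [(0, 2)]; region rows[0,1) x cols[0,8) = 1x8
Unfold 1 (reflect across h@1): 2 holes -> [(0, 2), (1, 2)]
Unfold 2 (reflect across h@2): 4 holes -> [(0, 2), (1, 2), (2, 2), (3, 2)]
Unfold 3 (reflect across v@8): 8 holes -> [(0, 2), (0, 13), (1, 2), (1, 13), (2, 2), (2, 13), (3, 2), (3, 13)]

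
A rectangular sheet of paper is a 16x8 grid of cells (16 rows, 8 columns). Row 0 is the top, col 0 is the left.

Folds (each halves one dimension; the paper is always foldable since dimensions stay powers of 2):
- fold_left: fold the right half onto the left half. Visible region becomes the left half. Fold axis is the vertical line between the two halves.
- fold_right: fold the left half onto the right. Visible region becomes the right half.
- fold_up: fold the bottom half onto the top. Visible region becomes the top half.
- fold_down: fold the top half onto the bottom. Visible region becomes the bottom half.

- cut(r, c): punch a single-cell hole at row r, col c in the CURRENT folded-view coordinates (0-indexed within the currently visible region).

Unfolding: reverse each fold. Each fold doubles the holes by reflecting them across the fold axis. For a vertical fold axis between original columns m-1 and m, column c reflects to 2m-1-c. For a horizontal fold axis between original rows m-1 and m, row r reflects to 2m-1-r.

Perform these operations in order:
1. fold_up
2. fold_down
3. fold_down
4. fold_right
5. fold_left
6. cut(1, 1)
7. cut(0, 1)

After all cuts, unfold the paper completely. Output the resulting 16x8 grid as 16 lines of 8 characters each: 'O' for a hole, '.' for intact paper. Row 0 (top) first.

Op 1 fold_up: fold axis h@8; visible region now rows[0,8) x cols[0,8) = 8x8
Op 2 fold_down: fold axis h@4; visible region now rows[4,8) x cols[0,8) = 4x8
Op 3 fold_down: fold axis h@6; visible region now rows[6,8) x cols[0,8) = 2x8
Op 4 fold_right: fold axis v@4; visible region now rows[6,8) x cols[4,8) = 2x4
Op 5 fold_left: fold axis v@6; visible region now rows[6,8) x cols[4,6) = 2x2
Op 6 cut(1, 1): punch at orig (7,5); cuts so far [(7, 5)]; region rows[6,8) x cols[4,6) = 2x2
Op 7 cut(0, 1): punch at orig (6,5); cuts so far [(6, 5), (7, 5)]; region rows[6,8) x cols[4,6) = 2x2
Unfold 1 (reflect across v@6): 4 holes -> [(6, 5), (6, 6), (7, 5), (7, 6)]
Unfold 2 (reflect across v@4): 8 holes -> [(6, 1), (6, 2), (6, 5), (6, 6), (7, 1), (7, 2), (7, 5), (7, 6)]
Unfold 3 (reflect across h@6): 16 holes -> [(4, 1), (4, 2), (4, 5), (4, 6), (5, 1), (5, 2), (5, 5), (5, 6), (6, 1), (6, 2), (6, 5), (6, 6), (7, 1), (7, 2), (7, 5), (7, 6)]
Unfold 4 (reflect across h@4): 32 holes -> [(0, 1), (0, 2), (0, 5), (0, 6), (1, 1), (1, 2), (1, 5), (1, 6), (2, 1), (2, 2), (2, 5), (2, 6), (3, 1), (3, 2), (3, 5), (3, 6), (4, 1), (4, 2), (4, 5), (4, 6), (5, 1), (5, 2), (5, 5), (5, 6), (6, 1), (6, 2), (6, 5), (6, 6), (7, 1), (7, 2), (7, 5), (7, 6)]
Unfold 5 (reflect across h@8): 64 holes -> [(0, 1), (0, 2), (0, 5), (0, 6), (1, 1), (1, 2), (1, 5), (1, 6), (2, 1), (2, 2), (2, 5), (2, 6), (3, 1), (3, 2), (3, 5), (3, 6), (4, 1), (4, 2), (4, 5), (4, 6), (5, 1), (5, 2), (5, 5), (5, 6), (6, 1), (6, 2), (6, 5), (6, 6), (7, 1), (7, 2), (7, 5), (7, 6), (8, 1), (8, 2), (8, 5), (8, 6), (9, 1), (9, 2), (9, 5), (9, 6), (10, 1), (10, 2), (10, 5), (10, 6), (11, 1), (11, 2), (11, 5), (11, 6), (12, 1), (12, 2), (12, 5), (12, 6), (13, 1), (13, 2), (13, 5), (13, 6), (14, 1), (14, 2), (14, 5), (14, 6), (15, 1), (15, 2), (15, 5), (15, 6)]

Answer: .OO..OO.
.OO..OO.
.OO..OO.
.OO..OO.
.OO..OO.
.OO..OO.
.OO..OO.
.OO..OO.
.OO..OO.
.OO..OO.
.OO..OO.
.OO..OO.
.OO..OO.
.OO..OO.
.OO..OO.
.OO..OO.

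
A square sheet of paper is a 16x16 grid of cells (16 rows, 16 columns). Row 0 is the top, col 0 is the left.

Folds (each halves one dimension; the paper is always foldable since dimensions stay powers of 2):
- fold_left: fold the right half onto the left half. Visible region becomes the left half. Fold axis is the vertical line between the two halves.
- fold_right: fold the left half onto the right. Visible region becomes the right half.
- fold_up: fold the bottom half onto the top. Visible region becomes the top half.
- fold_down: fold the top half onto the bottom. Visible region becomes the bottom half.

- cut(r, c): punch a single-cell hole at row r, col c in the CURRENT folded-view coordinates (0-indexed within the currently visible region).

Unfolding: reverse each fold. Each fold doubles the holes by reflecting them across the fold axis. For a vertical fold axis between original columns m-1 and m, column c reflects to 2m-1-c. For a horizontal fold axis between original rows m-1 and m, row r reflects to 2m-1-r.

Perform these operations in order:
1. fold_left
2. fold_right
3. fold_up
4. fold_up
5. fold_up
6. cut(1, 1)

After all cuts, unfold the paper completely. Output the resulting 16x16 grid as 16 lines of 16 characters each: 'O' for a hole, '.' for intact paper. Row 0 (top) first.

Op 1 fold_left: fold axis v@8; visible region now rows[0,16) x cols[0,8) = 16x8
Op 2 fold_right: fold axis v@4; visible region now rows[0,16) x cols[4,8) = 16x4
Op 3 fold_up: fold axis h@8; visible region now rows[0,8) x cols[4,8) = 8x4
Op 4 fold_up: fold axis h@4; visible region now rows[0,4) x cols[4,8) = 4x4
Op 5 fold_up: fold axis h@2; visible region now rows[0,2) x cols[4,8) = 2x4
Op 6 cut(1, 1): punch at orig (1,5); cuts so far [(1, 5)]; region rows[0,2) x cols[4,8) = 2x4
Unfold 1 (reflect across h@2): 2 holes -> [(1, 5), (2, 5)]
Unfold 2 (reflect across h@4): 4 holes -> [(1, 5), (2, 5), (5, 5), (6, 5)]
Unfold 3 (reflect across h@8): 8 holes -> [(1, 5), (2, 5), (5, 5), (6, 5), (9, 5), (10, 5), (13, 5), (14, 5)]
Unfold 4 (reflect across v@4): 16 holes -> [(1, 2), (1, 5), (2, 2), (2, 5), (5, 2), (5, 5), (6, 2), (6, 5), (9, 2), (9, 5), (10, 2), (10, 5), (13, 2), (13, 5), (14, 2), (14, 5)]
Unfold 5 (reflect across v@8): 32 holes -> [(1, 2), (1, 5), (1, 10), (1, 13), (2, 2), (2, 5), (2, 10), (2, 13), (5, 2), (5, 5), (5, 10), (5, 13), (6, 2), (6, 5), (6, 10), (6, 13), (9, 2), (9, 5), (9, 10), (9, 13), (10, 2), (10, 5), (10, 10), (10, 13), (13, 2), (13, 5), (13, 10), (13, 13), (14, 2), (14, 5), (14, 10), (14, 13)]

Answer: ................
..O..O....O..O..
..O..O....O..O..
................
................
..O..O....O..O..
..O..O....O..O..
................
................
..O..O....O..O..
..O..O....O..O..
................
................
..O..O....O..O..
..O..O....O..O..
................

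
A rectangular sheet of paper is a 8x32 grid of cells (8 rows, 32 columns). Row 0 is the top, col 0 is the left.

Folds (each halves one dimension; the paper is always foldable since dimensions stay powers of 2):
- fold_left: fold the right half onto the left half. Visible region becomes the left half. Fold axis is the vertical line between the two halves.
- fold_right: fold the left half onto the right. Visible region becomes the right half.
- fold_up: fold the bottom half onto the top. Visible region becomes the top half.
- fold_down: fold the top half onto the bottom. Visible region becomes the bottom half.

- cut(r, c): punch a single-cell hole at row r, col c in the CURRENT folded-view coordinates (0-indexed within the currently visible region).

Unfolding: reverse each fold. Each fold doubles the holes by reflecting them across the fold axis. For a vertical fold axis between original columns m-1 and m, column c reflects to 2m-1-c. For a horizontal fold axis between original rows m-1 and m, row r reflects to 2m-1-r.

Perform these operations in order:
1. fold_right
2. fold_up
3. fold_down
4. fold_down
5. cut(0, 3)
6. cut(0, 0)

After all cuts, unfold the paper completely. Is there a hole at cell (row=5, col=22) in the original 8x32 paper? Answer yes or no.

Answer: no

Derivation:
Op 1 fold_right: fold axis v@16; visible region now rows[0,8) x cols[16,32) = 8x16
Op 2 fold_up: fold axis h@4; visible region now rows[0,4) x cols[16,32) = 4x16
Op 3 fold_down: fold axis h@2; visible region now rows[2,4) x cols[16,32) = 2x16
Op 4 fold_down: fold axis h@3; visible region now rows[3,4) x cols[16,32) = 1x16
Op 5 cut(0, 3): punch at orig (3,19); cuts so far [(3, 19)]; region rows[3,4) x cols[16,32) = 1x16
Op 6 cut(0, 0): punch at orig (3,16); cuts so far [(3, 16), (3, 19)]; region rows[3,4) x cols[16,32) = 1x16
Unfold 1 (reflect across h@3): 4 holes -> [(2, 16), (2, 19), (3, 16), (3, 19)]
Unfold 2 (reflect across h@2): 8 holes -> [(0, 16), (0, 19), (1, 16), (1, 19), (2, 16), (2, 19), (3, 16), (3, 19)]
Unfold 3 (reflect across h@4): 16 holes -> [(0, 16), (0, 19), (1, 16), (1, 19), (2, 16), (2, 19), (3, 16), (3, 19), (4, 16), (4, 19), (5, 16), (5, 19), (6, 16), (6, 19), (7, 16), (7, 19)]
Unfold 4 (reflect across v@16): 32 holes -> [(0, 12), (0, 15), (0, 16), (0, 19), (1, 12), (1, 15), (1, 16), (1, 19), (2, 12), (2, 15), (2, 16), (2, 19), (3, 12), (3, 15), (3, 16), (3, 19), (4, 12), (4, 15), (4, 16), (4, 19), (5, 12), (5, 15), (5, 16), (5, 19), (6, 12), (6, 15), (6, 16), (6, 19), (7, 12), (7, 15), (7, 16), (7, 19)]
Holes: [(0, 12), (0, 15), (0, 16), (0, 19), (1, 12), (1, 15), (1, 16), (1, 19), (2, 12), (2, 15), (2, 16), (2, 19), (3, 12), (3, 15), (3, 16), (3, 19), (4, 12), (4, 15), (4, 16), (4, 19), (5, 12), (5, 15), (5, 16), (5, 19), (6, 12), (6, 15), (6, 16), (6, 19), (7, 12), (7, 15), (7, 16), (7, 19)]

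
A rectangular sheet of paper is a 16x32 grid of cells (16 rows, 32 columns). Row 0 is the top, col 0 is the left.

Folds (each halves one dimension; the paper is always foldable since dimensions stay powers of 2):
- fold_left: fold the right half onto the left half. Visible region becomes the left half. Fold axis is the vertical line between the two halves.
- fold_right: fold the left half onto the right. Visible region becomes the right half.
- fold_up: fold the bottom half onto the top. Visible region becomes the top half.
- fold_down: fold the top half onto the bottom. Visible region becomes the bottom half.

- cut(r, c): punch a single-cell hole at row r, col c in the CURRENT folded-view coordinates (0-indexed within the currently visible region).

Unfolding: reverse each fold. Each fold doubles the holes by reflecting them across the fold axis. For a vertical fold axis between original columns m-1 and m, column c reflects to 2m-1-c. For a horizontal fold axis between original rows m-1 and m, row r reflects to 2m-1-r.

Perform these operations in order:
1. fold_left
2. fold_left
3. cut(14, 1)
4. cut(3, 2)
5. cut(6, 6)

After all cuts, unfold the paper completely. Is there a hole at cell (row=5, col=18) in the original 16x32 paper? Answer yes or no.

Op 1 fold_left: fold axis v@16; visible region now rows[0,16) x cols[0,16) = 16x16
Op 2 fold_left: fold axis v@8; visible region now rows[0,16) x cols[0,8) = 16x8
Op 3 cut(14, 1): punch at orig (14,1); cuts so far [(14, 1)]; region rows[0,16) x cols[0,8) = 16x8
Op 4 cut(3, 2): punch at orig (3,2); cuts so far [(3, 2), (14, 1)]; region rows[0,16) x cols[0,8) = 16x8
Op 5 cut(6, 6): punch at orig (6,6); cuts so far [(3, 2), (6, 6), (14, 1)]; region rows[0,16) x cols[0,8) = 16x8
Unfold 1 (reflect across v@8): 6 holes -> [(3, 2), (3, 13), (6, 6), (6, 9), (14, 1), (14, 14)]
Unfold 2 (reflect across v@16): 12 holes -> [(3, 2), (3, 13), (3, 18), (3, 29), (6, 6), (6, 9), (6, 22), (6, 25), (14, 1), (14, 14), (14, 17), (14, 30)]
Holes: [(3, 2), (3, 13), (3, 18), (3, 29), (6, 6), (6, 9), (6, 22), (6, 25), (14, 1), (14, 14), (14, 17), (14, 30)]

Answer: no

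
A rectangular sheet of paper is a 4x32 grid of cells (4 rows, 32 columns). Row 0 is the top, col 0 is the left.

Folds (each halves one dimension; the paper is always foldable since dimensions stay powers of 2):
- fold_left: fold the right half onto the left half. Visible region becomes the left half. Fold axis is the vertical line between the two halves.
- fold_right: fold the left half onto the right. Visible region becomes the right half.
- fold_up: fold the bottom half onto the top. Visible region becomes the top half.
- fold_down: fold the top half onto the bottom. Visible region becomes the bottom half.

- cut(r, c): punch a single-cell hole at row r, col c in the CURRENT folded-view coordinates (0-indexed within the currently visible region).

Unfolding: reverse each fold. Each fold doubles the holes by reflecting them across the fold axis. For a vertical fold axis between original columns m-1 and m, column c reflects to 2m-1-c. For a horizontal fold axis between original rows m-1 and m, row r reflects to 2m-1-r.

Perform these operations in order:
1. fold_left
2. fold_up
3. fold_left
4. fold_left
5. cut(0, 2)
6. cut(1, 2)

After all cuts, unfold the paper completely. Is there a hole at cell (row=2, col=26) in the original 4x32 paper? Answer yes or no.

Answer: yes

Derivation:
Op 1 fold_left: fold axis v@16; visible region now rows[0,4) x cols[0,16) = 4x16
Op 2 fold_up: fold axis h@2; visible region now rows[0,2) x cols[0,16) = 2x16
Op 3 fold_left: fold axis v@8; visible region now rows[0,2) x cols[0,8) = 2x8
Op 4 fold_left: fold axis v@4; visible region now rows[0,2) x cols[0,4) = 2x4
Op 5 cut(0, 2): punch at orig (0,2); cuts so far [(0, 2)]; region rows[0,2) x cols[0,4) = 2x4
Op 6 cut(1, 2): punch at orig (1,2); cuts so far [(0, 2), (1, 2)]; region rows[0,2) x cols[0,4) = 2x4
Unfold 1 (reflect across v@4): 4 holes -> [(0, 2), (0, 5), (1, 2), (1, 5)]
Unfold 2 (reflect across v@8): 8 holes -> [(0, 2), (0, 5), (0, 10), (0, 13), (1, 2), (1, 5), (1, 10), (1, 13)]
Unfold 3 (reflect across h@2): 16 holes -> [(0, 2), (0, 5), (0, 10), (0, 13), (1, 2), (1, 5), (1, 10), (1, 13), (2, 2), (2, 5), (2, 10), (2, 13), (3, 2), (3, 5), (3, 10), (3, 13)]
Unfold 4 (reflect across v@16): 32 holes -> [(0, 2), (0, 5), (0, 10), (0, 13), (0, 18), (0, 21), (0, 26), (0, 29), (1, 2), (1, 5), (1, 10), (1, 13), (1, 18), (1, 21), (1, 26), (1, 29), (2, 2), (2, 5), (2, 10), (2, 13), (2, 18), (2, 21), (2, 26), (2, 29), (3, 2), (3, 5), (3, 10), (3, 13), (3, 18), (3, 21), (3, 26), (3, 29)]
Holes: [(0, 2), (0, 5), (0, 10), (0, 13), (0, 18), (0, 21), (0, 26), (0, 29), (1, 2), (1, 5), (1, 10), (1, 13), (1, 18), (1, 21), (1, 26), (1, 29), (2, 2), (2, 5), (2, 10), (2, 13), (2, 18), (2, 21), (2, 26), (2, 29), (3, 2), (3, 5), (3, 10), (3, 13), (3, 18), (3, 21), (3, 26), (3, 29)]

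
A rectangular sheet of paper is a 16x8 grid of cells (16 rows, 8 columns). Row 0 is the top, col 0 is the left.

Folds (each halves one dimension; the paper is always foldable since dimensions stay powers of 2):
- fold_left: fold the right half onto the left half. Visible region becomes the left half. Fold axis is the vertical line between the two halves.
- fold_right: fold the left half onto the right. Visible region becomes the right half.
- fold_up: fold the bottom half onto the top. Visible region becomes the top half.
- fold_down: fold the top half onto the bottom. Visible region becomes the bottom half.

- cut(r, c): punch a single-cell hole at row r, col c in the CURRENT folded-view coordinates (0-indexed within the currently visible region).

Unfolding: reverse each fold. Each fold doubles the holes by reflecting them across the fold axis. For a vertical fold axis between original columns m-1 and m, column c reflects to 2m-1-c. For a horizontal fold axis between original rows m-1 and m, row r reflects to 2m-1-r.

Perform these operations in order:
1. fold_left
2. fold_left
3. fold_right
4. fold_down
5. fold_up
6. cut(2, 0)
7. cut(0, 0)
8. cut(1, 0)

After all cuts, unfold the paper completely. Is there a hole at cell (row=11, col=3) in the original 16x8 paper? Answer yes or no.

Op 1 fold_left: fold axis v@4; visible region now rows[0,16) x cols[0,4) = 16x4
Op 2 fold_left: fold axis v@2; visible region now rows[0,16) x cols[0,2) = 16x2
Op 3 fold_right: fold axis v@1; visible region now rows[0,16) x cols[1,2) = 16x1
Op 4 fold_down: fold axis h@8; visible region now rows[8,16) x cols[1,2) = 8x1
Op 5 fold_up: fold axis h@12; visible region now rows[8,12) x cols[1,2) = 4x1
Op 6 cut(2, 0): punch at orig (10,1); cuts so far [(10, 1)]; region rows[8,12) x cols[1,2) = 4x1
Op 7 cut(0, 0): punch at orig (8,1); cuts so far [(8, 1), (10, 1)]; region rows[8,12) x cols[1,2) = 4x1
Op 8 cut(1, 0): punch at orig (9,1); cuts so far [(8, 1), (9, 1), (10, 1)]; region rows[8,12) x cols[1,2) = 4x1
Unfold 1 (reflect across h@12): 6 holes -> [(8, 1), (9, 1), (10, 1), (13, 1), (14, 1), (15, 1)]
Unfold 2 (reflect across h@8): 12 holes -> [(0, 1), (1, 1), (2, 1), (5, 1), (6, 1), (7, 1), (8, 1), (9, 1), (10, 1), (13, 1), (14, 1), (15, 1)]
Unfold 3 (reflect across v@1): 24 holes -> [(0, 0), (0, 1), (1, 0), (1, 1), (2, 0), (2, 1), (5, 0), (5, 1), (6, 0), (6, 1), (7, 0), (7, 1), (8, 0), (8, 1), (9, 0), (9, 1), (10, 0), (10, 1), (13, 0), (13, 1), (14, 0), (14, 1), (15, 0), (15, 1)]
Unfold 4 (reflect across v@2): 48 holes -> [(0, 0), (0, 1), (0, 2), (0, 3), (1, 0), (1, 1), (1, 2), (1, 3), (2, 0), (2, 1), (2, 2), (2, 3), (5, 0), (5, 1), (5, 2), (5, 3), (6, 0), (6, 1), (6, 2), (6, 3), (7, 0), (7, 1), (7, 2), (7, 3), (8, 0), (8, 1), (8, 2), (8, 3), (9, 0), (9, 1), (9, 2), (9, 3), (10, 0), (10, 1), (10, 2), (10, 3), (13, 0), (13, 1), (13, 2), (13, 3), (14, 0), (14, 1), (14, 2), (14, 3), (15, 0), (15, 1), (15, 2), (15, 3)]
Unfold 5 (reflect across v@4): 96 holes -> [(0, 0), (0, 1), (0, 2), (0, 3), (0, 4), (0, 5), (0, 6), (0, 7), (1, 0), (1, 1), (1, 2), (1, 3), (1, 4), (1, 5), (1, 6), (1, 7), (2, 0), (2, 1), (2, 2), (2, 3), (2, 4), (2, 5), (2, 6), (2, 7), (5, 0), (5, 1), (5, 2), (5, 3), (5, 4), (5, 5), (5, 6), (5, 7), (6, 0), (6, 1), (6, 2), (6, 3), (6, 4), (6, 5), (6, 6), (6, 7), (7, 0), (7, 1), (7, 2), (7, 3), (7, 4), (7, 5), (7, 6), (7, 7), (8, 0), (8, 1), (8, 2), (8, 3), (8, 4), (8, 5), (8, 6), (8, 7), (9, 0), (9, 1), (9, 2), (9, 3), (9, 4), (9, 5), (9, 6), (9, 7), (10, 0), (10, 1), (10, 2), (10, 3), (10, 4), (10, 5), (10, 6), (10, 7), (13, 0), (13, 1), (13, 2), (13, 3), (13, 4), (13, 5), (13, 6), (13, 7), (14, 0), (14, 1), (14, 2), (14, 3), (14, 4), (14, 5), (14, 6), (14, 7), (15, 0), (15, 1), (15, 2), (15, 3), (15, 4), (15, 5), (15, 6), (15, 7)]
Holes: [(0, 0), (0, 1), (0, 2), (0, 3), (0, 4), (0, 5), (0, 6), (0, 7), (1, 0), (1, 1), (1, 2), (1, 3), (1, 4), (1, 5), (1, 6), (1, 7), (2, 0), (2, 1), (2, 2), (2, 3), (2, 4), (2, 5), (2, 6), (2, 7), (5, 0), (5, 1), (5, 2), (5, 3), (5, 4), (5, 5), (5, 6), (5, 7), (6, 0), (6, 1), (6, 2), (6, 3), (6, 4), (6, 5), (6, 6), (6, 7), (7, 0), (7, 1), (7, 2), (7, 3), (7, 4), (7, 5), (7, 6), (7, 7), (8, 0), (8, 1), (8, 2), (8, 3), (8, 4), (8, 5), (8, 6), (8, 7), (9, 0), (9, 1), (9, 2), (9, 3), (9, 4), (9, 5), (9, 6), (9, 7), (10, 0), (10, 1), (10, 2), (10, 3), (10, 4), (10, 5), (10, 6), (10, 7), (13, 0), (13, 1), (13, 2), (13, 3), (13, 4), (13, 5), (13, 6), (13, 7), (14, 0), (14, 1), (14, 2), (14, 3), (14, 4), (14, 5), (14, 6), (14, 7), (15, 0), (15, 1), (15, 2), (15, 3), (15, 4), (15, 5), (15, 6), (15, 7)]

Answer: no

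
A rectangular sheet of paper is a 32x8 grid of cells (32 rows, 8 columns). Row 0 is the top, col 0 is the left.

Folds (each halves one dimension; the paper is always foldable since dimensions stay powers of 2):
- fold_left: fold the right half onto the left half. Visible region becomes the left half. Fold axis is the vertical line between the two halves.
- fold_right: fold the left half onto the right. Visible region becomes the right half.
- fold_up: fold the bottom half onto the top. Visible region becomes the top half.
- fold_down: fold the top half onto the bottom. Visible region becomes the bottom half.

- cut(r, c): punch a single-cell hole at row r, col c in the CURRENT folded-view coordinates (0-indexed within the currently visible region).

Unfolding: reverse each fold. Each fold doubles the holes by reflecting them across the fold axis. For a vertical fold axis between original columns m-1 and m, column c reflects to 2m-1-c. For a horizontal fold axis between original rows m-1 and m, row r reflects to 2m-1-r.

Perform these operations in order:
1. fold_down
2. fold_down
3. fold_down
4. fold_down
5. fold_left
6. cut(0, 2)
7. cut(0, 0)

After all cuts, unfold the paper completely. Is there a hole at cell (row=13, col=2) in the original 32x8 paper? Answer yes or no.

Answer: yes

Derivation:
Op 1 fold_down: fold axis h@16; visible region now rows[16,32) x cols[0,8) = 16x8
Op 2 fold_down: fold axis h@24; visible region now rows[24,32) x cols[0,8) = 8x8
Op 3 fold_down: fold axis h@28; visible region now rows[28,32) x cols[0,8) = 4x8
Op 4 fold_down: fold axis h@30; visible region now rows[30,32) x cols[0,8) = 2x8
Op 5 fold_left: fold axis v@4; visible region now rows[30,32) x cols[0,4) = 2x4
Op 6 cut(0, 2): punch at orig (30,2); cuts so far [(30, 2)]; region rows[30,32) x cols[0,4) = 2x4
Op 7 cut(0, 0): punch at orig (30,0); cuts so far [(30, 0), (30, 2)]; region rows[30,32) x cols[0,4) = 2x4
Unfold 1 (reflect across v@4): 4 holes -> [(30, 0), (30, 2), (30, 5), (30, 7)]
Unfold 2 (reflect across h@30): 8 holes -> [(29, 0), (29, 2), (29, 5), (29, 7), (30, 0), (30, 2), (30, 5), (30, 7)]
Unfold 3 (reflect across h@28): 16 holes -> [(25, 0), (25, 2), (25, 5), (25, 7), (26, 0), (26, 2), (26, 5), (26, 7), (29, 0), (29, 2), (29, 5), (29, 7), (30, 0), (30, 2), (30, 5), (30, 7)]
Unfold 4 (reflect across h@24): 32 holes -> [(17, 0), (17, 2), (17, 5), (17, 7), (18, 0), (18, 2), (18, 5), (18, 7), (21, 0), (21, 2), (21, 5), (21, 7), (22, 0), (22, 2), (22, 5), (22, 7), (25, 0), (25, 2), (25, 5), (25, 7), (26, 0), (26, 2), (26, 5), (26, 7), (29, 0), (29, 2), (29, 5), (29, 7), (30, 0), (30, 2), (30, 5), (30, 7)]
Unfold 5 (reflect across h@16): 64 holes -> [(1, 0), (1, 2), (1, 5), (1, 7), (2, 0), (2, 2), (2, 5), (2, 7), (5, 0), (5, 2), (5, 5), (5, 7), (6, 0), (6, 2), (6, 5), (6, 7), (9, 0), (9, 2), (9, 5), (9, 7), (10, 0), (10, 2), (10, 5), (10, 7), (13, 0), (13, 2), (13, 5), (13, 7), (14, 0), (14, 2), (14, 5), (14, 7), (17, 0), (17, 2), (17, 5), (17, 7), (18, 0), (18, 2), (18, 5), (18, 7), (21, 0), (21, 2), (21, 5), (21, 7), (22, 0), (22, 2), (22, 5), (22, 7), (25, 0), (25, 2), (25, 5), (25, 7), (26, 0), (26, 2), (26, 5), (26, 7), (29, 0), (29, 2), (29, 5), (29, 7), (30, 0), (30, 2), (30, 5), (30, 7)]
Holes: [(1, 0), (1, 2), (1, 5), (1, 7), (2, 0), (2, 2), (2, 5), (2, 7), (5, 0), (5, 2), (5, 5), (5, 7), (6, 0), (6, 2), (6, 5), (6, 7), (9, 0), (9, 2), (9, 5), (9, 7), (10, 0), (10, 2), (10, 5), (10, 7), (13, 0), (13, 2), (13, 5), (13, 7), (14, 0), (14, 2), (14, 5), (14, 7), (17, 0), (17, 2), (17, 5), (17, 7), (18, 0), (18, 2), (18, 5), (18, 7), (21, 0), (21, 2), (21, 5), (21, 7), (22, 0), (22, 2), (22, 5), (22, 7), (25, 0), (25, 2), (25, 5), (25, 7), (26, 0), (26, 2), (26, 5), (26, 7), (29, 0), (29, 2), (29, 5), (29, 7), (30, 0), (30, 2), (30, 5), (30, 7)]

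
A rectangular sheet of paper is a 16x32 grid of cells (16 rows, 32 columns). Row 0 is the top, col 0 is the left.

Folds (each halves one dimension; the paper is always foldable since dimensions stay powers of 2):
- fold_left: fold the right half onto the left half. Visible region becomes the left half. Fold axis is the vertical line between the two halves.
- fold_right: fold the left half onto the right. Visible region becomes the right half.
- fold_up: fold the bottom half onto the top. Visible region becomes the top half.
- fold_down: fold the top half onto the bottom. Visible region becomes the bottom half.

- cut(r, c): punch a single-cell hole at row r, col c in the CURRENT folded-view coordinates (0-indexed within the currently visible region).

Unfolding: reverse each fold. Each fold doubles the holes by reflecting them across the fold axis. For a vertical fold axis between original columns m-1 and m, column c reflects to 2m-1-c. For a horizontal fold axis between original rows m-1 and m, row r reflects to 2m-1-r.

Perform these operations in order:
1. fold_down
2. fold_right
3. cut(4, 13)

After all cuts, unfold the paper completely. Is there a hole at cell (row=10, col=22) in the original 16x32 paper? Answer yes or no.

Answer: no

Derivation:
Op 1 fold_down: fold axis h@8; visible region now rows[8,16) x cols[0,32) = 8x32
Op 2 fold_right: fold axis v@16; visible region now rows[8,16) x cols[16,32) = 8x16
Op 3 cut(4, 13): punch at orig (12,29); cuts so far [(12, 29)]; region rows[8,16) x cols[16,32) = 8x16
Unfold 1 (reflect across v@16): 2 holes -> [(12, 2), (12, 29)]
Unfold 2 (reflect across h@8): 4 holes -> [(3, 2), (3, 29), (12, 2), (12, 29)]
Holes: [(3, 2), (3, 29), (12, 2), (12, 29)]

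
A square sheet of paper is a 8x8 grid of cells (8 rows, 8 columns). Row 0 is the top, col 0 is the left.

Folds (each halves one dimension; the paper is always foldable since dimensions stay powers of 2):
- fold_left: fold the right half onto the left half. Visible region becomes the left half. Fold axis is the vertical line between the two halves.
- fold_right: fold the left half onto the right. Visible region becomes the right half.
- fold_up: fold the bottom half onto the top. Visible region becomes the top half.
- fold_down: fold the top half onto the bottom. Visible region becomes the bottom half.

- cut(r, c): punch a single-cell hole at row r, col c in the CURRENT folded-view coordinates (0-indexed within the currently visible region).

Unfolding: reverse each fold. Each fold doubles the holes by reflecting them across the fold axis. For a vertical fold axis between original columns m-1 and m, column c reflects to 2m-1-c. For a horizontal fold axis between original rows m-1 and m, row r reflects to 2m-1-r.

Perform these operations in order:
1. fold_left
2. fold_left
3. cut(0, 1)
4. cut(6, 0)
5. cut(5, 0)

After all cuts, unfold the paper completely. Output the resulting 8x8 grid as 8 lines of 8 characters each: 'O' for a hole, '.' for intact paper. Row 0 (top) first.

Answer: .OO..OO.
........
........
........
........
O..OO..O
O..OO..O
........

Derivation:
Op 1 fold_left: fold axis v@4; visible region now rows[0,8) x cols[0,4) = 8x4
Op 2 fold_left: fold axis v@2; visible region now rows[0,8) x cols[0,2) = 8x2
Op 3 cut(0, 1): punch at orig (0,1); cuts so far [(0, 1)]; region rows[0,8) x cols[0,2) = 8x2
Op 4 cut(6, 0): punch at orig (6,0); cuts so far [(0, 1), (6, 0)]; region rows[0,8) x cols[0,2) = 8x2
Op 5 cut(5, 0): punch at orig (5,0); cuts so far [(0, 1), (5, 0), (6, 0)]; region rows[0,8) x cols[0,2) = 8x2
Unfold 1 (reflect across v@2): 6 holes -> [(0, 1), (0, 2), (5, 0), (5, 3), (6, 0), (6, 3)]
Unfold 2 (reflect across v@4): 12 holes -> [(0, 1), (0, 2), (0, 5), (0, 6), (5, 0), (5, 3), (5, 4), (5, 7), (6, 0), (6, 3), (6, 4), (6, 7)]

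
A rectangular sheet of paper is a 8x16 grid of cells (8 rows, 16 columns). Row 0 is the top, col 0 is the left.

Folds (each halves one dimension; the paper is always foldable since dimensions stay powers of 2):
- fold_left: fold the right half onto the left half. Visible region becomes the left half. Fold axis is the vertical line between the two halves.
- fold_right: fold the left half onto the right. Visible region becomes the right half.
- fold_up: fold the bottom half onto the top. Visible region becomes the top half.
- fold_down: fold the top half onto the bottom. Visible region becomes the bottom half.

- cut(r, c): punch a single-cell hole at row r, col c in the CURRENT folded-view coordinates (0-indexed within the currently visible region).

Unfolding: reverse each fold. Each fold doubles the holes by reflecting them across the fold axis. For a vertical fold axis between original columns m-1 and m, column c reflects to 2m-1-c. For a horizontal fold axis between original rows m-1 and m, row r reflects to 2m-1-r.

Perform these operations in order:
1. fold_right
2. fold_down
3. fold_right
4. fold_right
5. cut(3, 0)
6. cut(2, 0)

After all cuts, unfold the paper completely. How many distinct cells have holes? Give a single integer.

Answer: 32

Derivation:
Op 1 fold_right: fold axis v@8; visible region now rows[0,8) x cols[8,16) = 8x8
Op 2 fold_down: fold axis h@4; visible region now rows[4,8) x cols[8,16) = 4x8
Op 3 fold_right: fold axis v@12; visible region now rows[4,8) x cols[12,16) = 4x4
Op 4 fold_right: fold axis v@14; visible region now rows[4,8) x cols[14,16) = 4x2
Op 5 cut(3, 0): punch at orig (7,14); cuts so far [(7, 14)]; region rows[4,8) x cols[14,16) = 4x2
Op 6 cut(2, 0): punch at orig (6,14); cuts so far [(6, 14), (7, 14)]; region rows[4,8) x cols[14,16) = 4x2
Unfold 1 (reflect across v@14): 4 holes -> [(6, 13), (6, 14), (7, 13), (7, 14)]
Unfold 2 (reflect across v@12): 8 holes -> [(6, 9), (6, 10), (6, 13), (6, 14), (7, 9), (7, 10), (7, 13), (7, 14)]
Unfold 3 (reflect across h@4): 16 holes -> [(0, 9), (0, 10), (0, 13), (0, 14), (1, 9), (1, 10), (1, 13), (1, 14), (6, 9), (6, 10), (6, 13), (6, 14), (7, 9), (7, 10), (7, 13), (7, 14)]
Unfold 4 (reflect across v@8): 32 holes -> [(0, 1), (0, 2), (0, 5), (0, 6), (0, 9), (0, 10), (0, 13), (0, 14), (1, 1), (1, 2), (1, 5), (1, 6), (1, 9), (1, 10), (1, 13), (1, 14), (6, 1), (6, 2), (6, 5), (6, 6), (6, 9), (6, 10), (6, 13), (6, 14), (7, 1), (7, 2), (7, 5), (7, 6), (7, 9), (7, 10), (7, 13), (7, 14)]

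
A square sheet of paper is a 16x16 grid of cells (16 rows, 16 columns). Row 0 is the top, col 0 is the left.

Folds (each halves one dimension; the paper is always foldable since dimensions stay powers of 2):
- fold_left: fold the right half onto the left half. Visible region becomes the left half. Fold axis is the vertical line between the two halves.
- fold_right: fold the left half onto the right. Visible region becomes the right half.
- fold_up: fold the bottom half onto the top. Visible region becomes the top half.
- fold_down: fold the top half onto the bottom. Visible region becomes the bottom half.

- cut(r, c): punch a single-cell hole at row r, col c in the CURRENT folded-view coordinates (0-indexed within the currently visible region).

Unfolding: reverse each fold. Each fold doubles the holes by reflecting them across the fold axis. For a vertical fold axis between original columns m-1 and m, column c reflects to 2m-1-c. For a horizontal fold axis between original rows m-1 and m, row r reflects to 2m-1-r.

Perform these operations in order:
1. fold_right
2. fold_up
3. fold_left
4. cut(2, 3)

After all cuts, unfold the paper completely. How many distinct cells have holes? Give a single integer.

Answer: 8

Derivation:
Op 1 fold_right: fold axis v@8; visible region now rows[0,16) x cols[8,16) = 16x8
Op 2 fold_up: fold axis h@8; visible region now rows[0,8) x cols[8,16) = 8x8
Op 3 fold_left: fold axis v@12; visible region now rows[0,8) x cols[8,12) = 8x4
Op 4 cut(2, 3): punch at orig (2,11); cuts so far [(2, 11)]; region rows[0,8) x cols[8,12) = 8x4
Unfold 1 (reflect across v@12): 2 holes -> [(2, 11), (2, 12)]
Unfold 2 (reflect across h@8): 4 holes -> [(2, 11), (2, 12), (13, 11), (13, 12)]
Unfold 3 (reflect across v@8): 8 holes -> [(2, 3), (2, 4), (2, 11), (2, 12), (13, 3), (13, 4), (13, 11), (13, 12)]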